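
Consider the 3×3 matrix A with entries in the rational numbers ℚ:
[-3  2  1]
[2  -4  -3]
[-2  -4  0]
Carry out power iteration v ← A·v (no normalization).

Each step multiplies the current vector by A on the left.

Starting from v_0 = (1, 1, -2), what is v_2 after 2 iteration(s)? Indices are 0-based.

v_2 = (11, -4, -10)

v_0 = (1, 1, -2).
v_1 = A·v_0 = (-3, 4, -6).
v_2 = A·v_1 = (11, -4, -10).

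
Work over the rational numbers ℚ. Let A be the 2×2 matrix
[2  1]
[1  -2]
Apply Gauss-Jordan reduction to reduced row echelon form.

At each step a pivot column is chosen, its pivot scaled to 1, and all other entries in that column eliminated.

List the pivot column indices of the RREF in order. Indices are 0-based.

step 1: normalize row 0 (÷2) = (1, 1/2)
  row 1: subtract 1×row0 = (0, -5/2)
step 2: normalize row 1 (÷-5/2) = (0, 1)
  row 0: subtract 1/2×row1 = (1, 0)

pivot columns: 0, 1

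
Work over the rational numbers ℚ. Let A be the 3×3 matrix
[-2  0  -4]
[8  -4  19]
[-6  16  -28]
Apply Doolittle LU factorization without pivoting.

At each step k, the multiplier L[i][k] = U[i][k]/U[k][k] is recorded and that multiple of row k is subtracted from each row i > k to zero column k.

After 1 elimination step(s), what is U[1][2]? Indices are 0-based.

k=0: U[0][0]=-2
  eliminate (1,0): mult=-4, new row 1: (0, -4, 3); set L[1][0]=-4
  eliminate (2,0): mult=3, new row 2: (0, 16, -16); set L[2][0]=3

U[1][2] = 3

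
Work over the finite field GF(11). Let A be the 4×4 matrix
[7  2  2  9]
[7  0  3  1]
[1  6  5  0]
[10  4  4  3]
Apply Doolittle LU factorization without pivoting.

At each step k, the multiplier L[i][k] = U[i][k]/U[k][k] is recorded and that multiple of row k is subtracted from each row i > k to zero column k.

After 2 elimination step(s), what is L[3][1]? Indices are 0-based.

k=0: U[0][0]=7
  eliminate (1,0): mult=1, new row 1: (0, 9, 1, 3); set L[1][0]=1
  eliminate (2,0): mult=8, new row 2: (0, 1, 0, 5); set L[2][0]=8
  eliminate (3,0): mult=3, new row 3: (0, 9, 9, 9); set L[3][0]=3
k=1: U[1][1]=9
  eliminate (2,1): mult=5, new row 2: (0, 0, 6, 1); set L[2][1]=5
  eliminate (3,1): mult=1, new row 3: (0, 0, 8, 6); set L[3][1]=1

L[3][1] = 1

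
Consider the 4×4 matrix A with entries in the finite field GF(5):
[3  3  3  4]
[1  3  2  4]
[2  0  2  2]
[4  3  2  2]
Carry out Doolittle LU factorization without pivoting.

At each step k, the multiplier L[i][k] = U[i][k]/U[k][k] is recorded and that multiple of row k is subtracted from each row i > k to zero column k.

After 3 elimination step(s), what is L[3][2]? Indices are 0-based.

Step 1: pivot at (0,0) is 3.
  row1 ← row1 − (2)·row0  ⇒  L[1][0]=2, U row1=(0, 2, 1, 1)
  row2 ← row2 − (4)·row0  ⇒  L[2][0]=4, U row2=(0, 3, 0, 1)
  row3 ← row3 − (3)·row0  ⇒  L[3][0]=3, U row3=(0, 4, 3, 0)
Step 2: pivot at (1,1) is 2.
  row2 ← row2 − (4)·row1  ⇒  L[2][1]=4, U row2=(0, 0, 1, 2)
  row3 ← row3 − (2)·row1  ⇒  L[3][1]=2, U row3=(0, 0, 1, 3)
Step 3: pivot at (2,2) is 1.
  row3 ← row3 − (1)·row2  ⇒  L[3][2]=1, U row3=(0, 0, 0, 1)

L[3][2] = 1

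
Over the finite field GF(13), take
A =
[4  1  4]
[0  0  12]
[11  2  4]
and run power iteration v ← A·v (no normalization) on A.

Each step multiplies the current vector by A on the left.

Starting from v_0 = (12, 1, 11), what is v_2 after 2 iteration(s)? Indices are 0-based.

v_2 = (7, 4, 10)

v_0 = (12, 1, 11).
v_1 = A·v_0 = (2, 2, 9).
v_2 = A·v_1 = (7, 4, 10).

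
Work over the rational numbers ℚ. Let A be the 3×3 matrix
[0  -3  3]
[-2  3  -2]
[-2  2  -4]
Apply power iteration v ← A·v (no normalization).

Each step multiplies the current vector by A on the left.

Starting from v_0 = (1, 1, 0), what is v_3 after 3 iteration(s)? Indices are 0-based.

v_0 = (1, 1, 0).
v_1 = A·v_0 = (-3, 1, 0).
v_2 = A·v_1 = (-3, 9, 8).
v_3 = A·v_2 = (-3, 17, -8).

v_3 = (-3, 17, -8)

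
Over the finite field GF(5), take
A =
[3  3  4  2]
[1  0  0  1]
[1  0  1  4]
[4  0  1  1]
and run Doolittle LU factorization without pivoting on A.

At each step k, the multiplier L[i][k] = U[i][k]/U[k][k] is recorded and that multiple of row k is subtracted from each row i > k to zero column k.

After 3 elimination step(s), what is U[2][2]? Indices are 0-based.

[col 0] pivot 3
  R1 -= 2*R0 → (0, 4, 2, 2)  (L[1][0] := 2)
  R2 -= 2*R0 → (0, 4, 3, 0)  (L[2][0] := 2)
  R3 -= 3*R0 → (0, 1, 4, 0)  (L[3][0] := 3)
[col 1] pivot 4
  R2 -= 1*R1 → (0, 0, 1, 3)  (L[2][1] := 1)
  R3 -= 4*R1 → (0, 0, 1, 2)  (L[3][1] := 4)
[col 2] pivot 1
  R3 -= 1*R2 → (0, 0, 0, 4)  (L[3][2] := 1)

U[2][2] = 1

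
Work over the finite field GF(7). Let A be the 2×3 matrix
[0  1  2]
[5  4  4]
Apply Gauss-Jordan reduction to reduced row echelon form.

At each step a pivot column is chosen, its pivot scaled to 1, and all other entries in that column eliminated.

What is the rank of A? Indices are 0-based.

rank = 2

step 1: exchange rows 0,1
step 1: normalize row 0 (÷5) = (1, 5, 5)
step 2: normalize row 1 (÷1) = (0, 1, 2)
  row 0: subtract 5×row1 = (1, 0, 2)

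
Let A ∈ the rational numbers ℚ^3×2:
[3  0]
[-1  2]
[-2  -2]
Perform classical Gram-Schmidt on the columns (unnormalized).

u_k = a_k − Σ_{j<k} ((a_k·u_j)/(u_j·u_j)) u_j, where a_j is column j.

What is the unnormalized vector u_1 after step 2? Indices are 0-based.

u_1 = (-3/7, 15/7, -12/7)

Step 1: u_0 = a_0 = (3, -1, -2).
Step 2: u_1 = a_1 − (1/7)·u_0 = (-3/7, 15/7, -12/7).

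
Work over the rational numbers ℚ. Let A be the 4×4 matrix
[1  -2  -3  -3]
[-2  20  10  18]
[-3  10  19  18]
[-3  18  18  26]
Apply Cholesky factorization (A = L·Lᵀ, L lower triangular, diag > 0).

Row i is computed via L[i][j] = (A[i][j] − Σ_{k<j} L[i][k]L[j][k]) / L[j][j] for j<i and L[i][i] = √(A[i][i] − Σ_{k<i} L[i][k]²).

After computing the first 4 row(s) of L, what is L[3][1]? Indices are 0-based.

Step 1: L[0][0] = √(1) = 1.
  L[1][0] = (-2) / L[0][0] = -2.
Step 2: L[1][1] = √(16) = 4.
  L[2][0] = (-3) / L[0][0] = -3.
  L[2][1] = (4) / L[1][1] = 1.
Step 3: L[2][2] = √(9) = 3.
  L[3][0] = (-3) / L[0][0] = -3.
  L[3][1] = (12) / L[1][1] = 3.
  L[3][2] = (6) / L[2][2] = 2.
Step 4: L[3][3] = √(4) = 2.

L[3][1] = 3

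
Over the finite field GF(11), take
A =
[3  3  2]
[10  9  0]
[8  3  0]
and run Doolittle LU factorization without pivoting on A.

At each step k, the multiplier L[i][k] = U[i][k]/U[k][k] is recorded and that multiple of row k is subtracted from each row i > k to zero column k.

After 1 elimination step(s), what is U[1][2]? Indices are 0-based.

U[1][2] = 8

[col 0] pivot 3
  R1 -= 7*R0 → (0, 10, 8)  (L[1][0] := 7)
  R2 -= 10*R0 → (0, 6, 2)  (L[2][0] := 10)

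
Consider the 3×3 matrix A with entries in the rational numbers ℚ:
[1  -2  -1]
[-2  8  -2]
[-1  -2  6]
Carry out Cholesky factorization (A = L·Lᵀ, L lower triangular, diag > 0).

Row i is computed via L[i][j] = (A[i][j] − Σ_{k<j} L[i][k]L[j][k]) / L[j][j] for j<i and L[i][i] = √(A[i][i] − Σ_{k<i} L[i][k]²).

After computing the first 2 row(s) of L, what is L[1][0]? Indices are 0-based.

Step 1: L[0][0] = √(1) = 1.
  L[1][0] = (-2) / L[0][0] = -2.
Step 2: L[1][1] = √(4) = 2.

L[1][0] = -2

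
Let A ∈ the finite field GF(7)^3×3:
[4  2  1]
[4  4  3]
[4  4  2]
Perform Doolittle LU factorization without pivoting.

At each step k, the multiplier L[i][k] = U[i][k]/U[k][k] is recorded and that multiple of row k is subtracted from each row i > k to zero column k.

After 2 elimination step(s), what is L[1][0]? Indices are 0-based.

L[1][0] = 1

Step 1: pivot at (0,0) is 4.
  row1 ← row1 − (1)·row0  ⇒  L[1][0]=1, U row1=(0, 2, 2)
  row2 ← row2 − (1)·row0  ⇒  L[2][0]=1, U row2=(0, 2, 1)
Step 2: pivot at (1,1) is 2.
  row2 ← row2 − (1)·row1  ⇒  L[2][1]=1, U row2=(0, 0, 6)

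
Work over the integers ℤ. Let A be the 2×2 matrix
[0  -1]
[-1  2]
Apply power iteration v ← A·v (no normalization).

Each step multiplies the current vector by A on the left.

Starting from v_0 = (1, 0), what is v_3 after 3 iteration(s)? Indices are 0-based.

v_3 = (2, -5)

v_0 = (1, 0).
v_1 = A·v_0 = (0, -1).
v_2 = A·v_1 = (1, -2).
v_3 = A·v_2 = (2, -5).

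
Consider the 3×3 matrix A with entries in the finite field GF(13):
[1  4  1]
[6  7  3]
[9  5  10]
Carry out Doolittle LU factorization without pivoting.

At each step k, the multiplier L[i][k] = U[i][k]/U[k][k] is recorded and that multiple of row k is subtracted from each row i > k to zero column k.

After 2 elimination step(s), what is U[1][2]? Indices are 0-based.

Step 1: pivot at (0,0) is 1.
  row1 ← row1 − (6)·row0  ⇒  L[1][0]=6, U row1=(0, 9, 10)
  row2 ← row2 − (9)·row0  ⇒  L[2][0]=9, U row2=(0, 8, 1)
Step 2: pivot at (1,1) is 9.
  row2 ← row2 − (11)·row1  ⇒  L[2][1]=11, U row2=(0, 0, 8)

U[1][2] = 10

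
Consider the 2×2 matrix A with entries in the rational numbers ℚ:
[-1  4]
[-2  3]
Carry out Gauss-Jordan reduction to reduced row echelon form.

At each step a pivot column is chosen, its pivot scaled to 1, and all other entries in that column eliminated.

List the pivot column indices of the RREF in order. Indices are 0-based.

step 1: normalize row 0 (÷-1) = (1, -4)
  row 1: subtract -2×row0 = (0, -5)
step 2: normalize row 1 (÷-5) = (0, 1)
  row 0: subtract -4×row1 = (1, 0)

pivot columns: 0, 1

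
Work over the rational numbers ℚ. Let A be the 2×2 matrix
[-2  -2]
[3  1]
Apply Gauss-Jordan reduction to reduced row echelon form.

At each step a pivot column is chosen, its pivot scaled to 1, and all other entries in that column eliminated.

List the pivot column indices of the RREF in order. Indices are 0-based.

[1] R0 /= -2  ⇒  (1, 1)
     R1 -= 3·R0  ⇒  (0, -2)
[2] R1 /= -2  ⇒  (0, 1)
     R0 -= 1·R1  ⇒  (1, 0)

pivot columns: 0, 1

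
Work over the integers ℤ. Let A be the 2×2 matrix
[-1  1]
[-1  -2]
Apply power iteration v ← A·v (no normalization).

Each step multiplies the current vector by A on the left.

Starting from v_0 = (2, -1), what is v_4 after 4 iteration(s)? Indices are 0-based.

v_0 = (2, -1).
v_1 = A·v_0 = (-3, 0).
v_2 = A·v_1 = (3, 3).
v_3 = A·v_2 = (0, -9).
v_4 = A·v_3 = (-9, 18).

v_4 = (-9, 18)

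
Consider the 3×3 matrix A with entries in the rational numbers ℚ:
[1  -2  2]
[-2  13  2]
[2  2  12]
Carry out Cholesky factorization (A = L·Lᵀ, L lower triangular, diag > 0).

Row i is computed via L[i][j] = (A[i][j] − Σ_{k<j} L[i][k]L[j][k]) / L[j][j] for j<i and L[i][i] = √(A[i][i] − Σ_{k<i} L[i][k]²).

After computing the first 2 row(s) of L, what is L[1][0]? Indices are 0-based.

Step 1: L[0][0] = √(1) = 1.
  L[1][0] = (-2) / L[0][0] = -2.
Step 2: L[1][1] = √(9) = 3.

L[1][0] = -2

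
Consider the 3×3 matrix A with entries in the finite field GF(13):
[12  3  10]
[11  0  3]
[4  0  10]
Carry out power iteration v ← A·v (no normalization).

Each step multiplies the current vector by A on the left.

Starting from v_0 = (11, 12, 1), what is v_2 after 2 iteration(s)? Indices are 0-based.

v_2 = (6, 1, 4)

v_0 = (11, 12, 1).
v_1 = A·v_0 = (9, 7, 2).
v_2 = A·v_1 = (6, 1, 4).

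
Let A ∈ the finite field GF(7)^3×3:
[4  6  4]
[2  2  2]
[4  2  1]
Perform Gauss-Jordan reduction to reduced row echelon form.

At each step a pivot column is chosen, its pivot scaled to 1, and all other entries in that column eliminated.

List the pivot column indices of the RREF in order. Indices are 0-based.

pivot columns: 0, 1, 2

step 1: normalize row 0 (÷4) = (1, 5, 1)
  row 1: subtract 2×row0 = (0, 6, 0)
  row 2: subtract 4×row0 = (0, 3, 4)
step 2: normalize row 1 (÷6) = (0, 1, 0)
  row 0: subtract 5×row1 = (1, 0, 1)
  row 2: subtract 3×row1 = (0, 0, 4)
step 3: normalize row 2 (÷4) = (0, 0, 1)
  row 0: subtract 1×row2 = (1, 0, 0)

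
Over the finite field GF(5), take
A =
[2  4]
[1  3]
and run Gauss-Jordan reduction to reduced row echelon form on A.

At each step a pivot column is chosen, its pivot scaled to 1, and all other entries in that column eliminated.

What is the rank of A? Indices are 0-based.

rank = 2

step 1: normalize row 0 (÷2) = (1, 2)
  row 1: subtract 1×row0 = (0, 1)
step 2: normalize row 1 (÷1) = (0, 1)
  row 0: subtract 2×row1 = (1, 0)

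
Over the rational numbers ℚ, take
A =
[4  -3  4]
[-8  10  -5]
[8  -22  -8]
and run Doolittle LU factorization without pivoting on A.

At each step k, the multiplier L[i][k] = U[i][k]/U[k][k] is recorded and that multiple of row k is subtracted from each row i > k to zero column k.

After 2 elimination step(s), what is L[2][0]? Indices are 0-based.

L[2][0] = 2

k=0: U[0][0]=4
  eliminate (1,0): mult=-2, new row 1: (0, 4, 3); set L[1][0]=-2
  eliminate (2,0): mult=2, new row 2: (0, -16, -16); set L[2][0]=2
k=1: U[1][1]=4
  eliminate (2,1): mult=-4, new row 2: (0, 0, -4); set L[2][1]=-4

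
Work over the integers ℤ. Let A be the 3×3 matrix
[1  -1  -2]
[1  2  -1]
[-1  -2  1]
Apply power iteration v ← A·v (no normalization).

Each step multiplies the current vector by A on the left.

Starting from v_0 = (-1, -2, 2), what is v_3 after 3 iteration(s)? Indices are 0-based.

v_3 = (-34, -82, 82)

v_0 = (-1, -2, 2).
v_1 = A·v_0 = (-3, -7, 7).
v_2 = A·v_1 = (-10, -24, 24).
v_3 = A·v_2 = (-34, -82, 82).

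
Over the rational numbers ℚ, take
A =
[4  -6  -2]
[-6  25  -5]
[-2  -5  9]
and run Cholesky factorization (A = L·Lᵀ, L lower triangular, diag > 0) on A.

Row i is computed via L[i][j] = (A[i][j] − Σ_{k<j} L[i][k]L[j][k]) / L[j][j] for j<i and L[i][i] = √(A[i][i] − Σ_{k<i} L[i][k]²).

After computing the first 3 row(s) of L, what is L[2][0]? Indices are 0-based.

Step 1: L[0][0] = √(4) = 2.
  L[1][0] = (-6) / L[0][0] = -3.
Step 2: L[1][1] = √(16) = 4.
  L[2][0] = (-2) / L[0][0] = -1.
  L[2][1] = (-8) / L[1][1] = -2.
Step 3: L[2][2] = √(4) = 2.

L[2][0] = -1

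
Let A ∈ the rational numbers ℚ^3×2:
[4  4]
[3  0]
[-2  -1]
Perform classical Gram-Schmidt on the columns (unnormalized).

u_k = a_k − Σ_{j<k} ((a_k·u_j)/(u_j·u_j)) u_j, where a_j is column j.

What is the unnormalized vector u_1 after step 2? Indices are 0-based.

Step 1: u_0 = a_0 = (4, 3, -2).
Step 2: u_1 = a_1 − (18/29)·u_0 = (44/29, -54/29, 7/29).

u_1 = (44/29, -54/29, 7/29)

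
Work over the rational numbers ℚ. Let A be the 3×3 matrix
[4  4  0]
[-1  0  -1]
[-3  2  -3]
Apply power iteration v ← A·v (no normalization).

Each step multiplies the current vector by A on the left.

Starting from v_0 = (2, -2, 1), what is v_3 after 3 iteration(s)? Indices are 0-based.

v_3 = (4, -21, -37)

v_0 = (2, -2, 1).
v_1 = A·v_0 = (0, -3, -13).
v_2 = A·v_1 = (-12, 13, 33).
v_3 = A·v_2 = (4, -21, -37).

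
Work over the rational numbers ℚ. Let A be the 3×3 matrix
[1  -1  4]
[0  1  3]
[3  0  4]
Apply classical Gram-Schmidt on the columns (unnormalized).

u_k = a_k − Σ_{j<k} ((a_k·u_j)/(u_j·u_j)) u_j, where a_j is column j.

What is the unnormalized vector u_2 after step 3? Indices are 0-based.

Step 1: u_0 = a_0 = (1, 0, 3).
Step 2: u_1 = a_1 − (-1/10)·u_0 = (-9/10, 1, 3/10).
Step 3: u_2 = a_2 − (8/5)·u_0 − (6/19)·u_1 = (51/19, 51/19, -17/19).

u_2 = (51/19, 51/19, -17/19)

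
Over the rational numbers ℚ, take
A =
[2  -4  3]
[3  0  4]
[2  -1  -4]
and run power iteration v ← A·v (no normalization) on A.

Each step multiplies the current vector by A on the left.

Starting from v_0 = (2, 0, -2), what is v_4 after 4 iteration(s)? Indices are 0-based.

v_4 = (558, 238, -1348)

v_0 = (2, 0, -2).
v_1 = A·v_0 = (-2, -2, 12).
v_2 = A·v_1 = (40, 42, -50).
v_3 = A·v_2 = (-238, -80, 238).
v_4 = A·v_3 = (558, 238, -1348).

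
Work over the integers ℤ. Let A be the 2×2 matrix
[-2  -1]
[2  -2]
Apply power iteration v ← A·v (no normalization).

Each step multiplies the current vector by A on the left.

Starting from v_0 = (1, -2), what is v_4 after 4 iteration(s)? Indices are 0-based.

v_0 = (1, -2).
v_1 = A·v_0 = (0, 6).
v_2 = A·v_1 = (-6, -12).
v_3 = A·v_2 = (24, 12).
v_4 = A·v_3 = (-60, 24).

v_4 = (-60, 24)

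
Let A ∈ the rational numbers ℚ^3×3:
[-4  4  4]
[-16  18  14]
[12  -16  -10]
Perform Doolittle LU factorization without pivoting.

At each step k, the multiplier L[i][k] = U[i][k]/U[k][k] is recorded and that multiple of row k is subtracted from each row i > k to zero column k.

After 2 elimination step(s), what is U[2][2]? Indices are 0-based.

U[2][2] = -2

k=0: U[0][0]=-4
  eliminate (1,0): mult=4, new row 1: (0, 2, -2); set L[1][0]=4
  eliminate (2,0): mult=-3, new row 2: (0, -4, 2); set L[2][0]=-3
k=1: U[1][1]=2
  eliminate (2,1): mult=-2, new row 2: (0, 0, -2); set L[2][1]=-2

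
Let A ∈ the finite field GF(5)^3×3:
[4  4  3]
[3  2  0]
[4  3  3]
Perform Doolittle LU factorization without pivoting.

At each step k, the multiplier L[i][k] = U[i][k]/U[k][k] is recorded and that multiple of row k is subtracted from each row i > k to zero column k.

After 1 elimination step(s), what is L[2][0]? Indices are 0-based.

L[2][0] = 1

[col 0] pivot 4
  R1 -= 2*R0 → (0, 4, 4)  (L[1][0] := 2)
  R2 -= 1*R0 → (0, 4, 0)  (L[2][0] := 1)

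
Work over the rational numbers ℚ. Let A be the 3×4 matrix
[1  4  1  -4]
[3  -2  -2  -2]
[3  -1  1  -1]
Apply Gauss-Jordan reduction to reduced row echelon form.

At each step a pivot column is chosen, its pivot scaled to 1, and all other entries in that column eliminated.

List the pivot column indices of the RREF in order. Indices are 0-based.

step 1: normalize row 0 (÷1) = (1, 4, 1, -4)
  row 1: subtract 3×row0 = (0, -14, -5, 10)
  row 2: subtract 3×row0 = (0, -13, -2, 11)
step 2: normalize row 1 (÷-14) = (0, 1, 5/14, -5/7)
  row 0: subtract 4×row1 = (1, 0, -3/7, -8/7)
  row 2: subtract -13×row1 = (0, 0, 37/14, 12/7)
step 3: normalize row 2 (÷37/14) = (0, 0, 1, 24/37)
  row 0: subtract -3/7×row2 = (1, 0, 0, -32/37)
  row 1: subtract 5/14×row2 = (0, 1, 0, -35/37)

pivot columns: 0, 1, 2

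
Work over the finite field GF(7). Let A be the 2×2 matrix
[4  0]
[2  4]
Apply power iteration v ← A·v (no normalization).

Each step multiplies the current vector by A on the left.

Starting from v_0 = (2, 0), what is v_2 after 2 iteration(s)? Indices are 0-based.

v_2 = (4, 4)

v_0 = (2, 0).
v_1 = A·v_0 = (1, 4).
v_2 = A·v_1 = (4, 4).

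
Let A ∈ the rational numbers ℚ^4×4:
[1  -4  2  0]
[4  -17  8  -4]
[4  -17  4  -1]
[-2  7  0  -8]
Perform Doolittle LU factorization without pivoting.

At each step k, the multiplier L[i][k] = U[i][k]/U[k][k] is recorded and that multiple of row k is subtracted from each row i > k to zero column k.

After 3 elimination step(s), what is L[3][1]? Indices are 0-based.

L[3][1] = 1

Step 1: pivot at (0,0) is 1.
  row1 ← row1 − (4)·row0  ⇒  L[1][0]=4, U row1=(0, -1, 0, -4)
  row2 ← row2 − (4)·row0  ⇒  L[2][0]=4, U row2=(0, -1, -4, -1)
  row3 ← row3 − (-2)·row0  ⇒  L[3][0]=-2, U row3=(0, -1, 4, -8)
Step 2: pivot at (1,1) is -1.
  row2 ← row2 − (1)·row1  ⇒  L[2][1]=1, U row2=(0, 0, -4, 3)
  row3 ← row3 − (1)·row1  ⇒  L[3][1]=1, U row3=(0, 0, 4, -4)
Step 3: pivot at (2,2) is -4.
  row3 ← row3 − (-1)·row2  ⇒  L[3][2]=-1, U row3=(0, 0, 0, -1)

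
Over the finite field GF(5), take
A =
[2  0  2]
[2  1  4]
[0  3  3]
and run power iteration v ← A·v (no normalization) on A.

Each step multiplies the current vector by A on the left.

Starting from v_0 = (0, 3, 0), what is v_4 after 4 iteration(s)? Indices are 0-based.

v_0 = (0, 3, 0).
v_1 = A·v_0 = (0, 3, 4).
v_2 = A·v_1 = (3, 4, 1).
v_3 = A·v_2 = (3, 4, 0).
v_4 = A·v_3 = (1, 0, 2).

v_4 = (1, 0, 2)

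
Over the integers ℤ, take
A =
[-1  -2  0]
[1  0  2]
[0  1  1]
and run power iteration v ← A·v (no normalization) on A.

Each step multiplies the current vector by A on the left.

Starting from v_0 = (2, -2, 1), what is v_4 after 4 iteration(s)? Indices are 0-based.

v_0 = (2, -2, 1).
v_1 = A·v_0 = (2, 4, -1).
v_2 = A·v_1 = (-10, 0, 3).
v_3 = A·v_2 = (10, -4, 3).
v_4 = A·v_3 = (-2, 16, -1).

v_4 = (-2, 16, -1)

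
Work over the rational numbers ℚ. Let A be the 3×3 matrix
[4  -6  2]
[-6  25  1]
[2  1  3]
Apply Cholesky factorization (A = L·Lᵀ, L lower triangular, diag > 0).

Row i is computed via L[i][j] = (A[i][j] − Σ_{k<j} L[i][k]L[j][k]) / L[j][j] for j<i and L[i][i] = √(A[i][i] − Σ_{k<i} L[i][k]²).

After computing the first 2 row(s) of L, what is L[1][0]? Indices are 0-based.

L[1][0] = -3

Step 1: L[0][0] = √(4) = 2.
  L[1][0] = (-6) / L[0][0] = -3.
Step 2: L[1][1] = √(16) = 4.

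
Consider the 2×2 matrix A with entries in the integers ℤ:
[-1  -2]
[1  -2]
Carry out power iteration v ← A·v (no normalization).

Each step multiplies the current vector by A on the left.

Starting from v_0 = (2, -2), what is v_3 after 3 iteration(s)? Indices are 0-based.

v_3 = (34, 6)

v_0 = (2, -2).
v_1 = A·v_0 = (2, 6).
v_2 = A·v_1 = (-14, -10).
v_3 = A·v_2 = (34, 6).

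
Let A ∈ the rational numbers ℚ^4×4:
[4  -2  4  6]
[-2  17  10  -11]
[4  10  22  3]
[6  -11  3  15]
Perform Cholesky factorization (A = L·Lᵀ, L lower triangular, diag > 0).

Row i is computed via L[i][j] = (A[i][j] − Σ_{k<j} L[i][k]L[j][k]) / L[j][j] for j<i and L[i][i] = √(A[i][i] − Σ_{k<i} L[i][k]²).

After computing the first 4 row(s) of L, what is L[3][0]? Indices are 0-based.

Step 1: L[0][0] = √(4) = 2.
  L[1][0] = (-2) / L[0][0] = -1.
Step 2: L[1][1] = √(16) = 4.
  L[2][0] = (4) / L[0][0] = 2.
  L[2][1] = (12) / L[1][1] = 3.
Step 3: L[2][2] = √(9) = 3.
  L[3][0] = (6) / L[0][0] = 3.
  L[3][1] = (-8) / L[1][1] = -2.
  L[3][2] = (3) / L[2][2] = 1.
Step 4: L[3][3] = √(1) = 1.

L[3][0] = 3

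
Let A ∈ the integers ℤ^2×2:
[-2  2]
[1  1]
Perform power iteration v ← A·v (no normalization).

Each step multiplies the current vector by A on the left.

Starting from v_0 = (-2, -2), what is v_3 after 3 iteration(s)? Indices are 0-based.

v_3 = (8, -12)

v_0 = (-2, -2).
v_1 = A·v_0 = (0, -4).
v_2 = A·v_1 = (-8, -4).
v_3 = A·v_2 = (8, -12).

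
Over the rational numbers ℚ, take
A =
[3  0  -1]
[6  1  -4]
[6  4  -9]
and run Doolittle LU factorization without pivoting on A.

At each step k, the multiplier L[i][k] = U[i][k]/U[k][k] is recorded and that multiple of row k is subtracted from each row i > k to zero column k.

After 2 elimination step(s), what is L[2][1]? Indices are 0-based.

k=0: U[0][0]=3
  eliminate (1,0): mult=2, new row 1: (0, 1, -2); set L[1][0]=2
  eliminate (2,0): mult=2, new row 2: (0, 4, -7); set L[2][0]=2
k=1: U[1][1]=1
  eliminate (2,1): mult=4, new row 2: (0, 0, 1); set L[2][1]=4

L[2][1] = 4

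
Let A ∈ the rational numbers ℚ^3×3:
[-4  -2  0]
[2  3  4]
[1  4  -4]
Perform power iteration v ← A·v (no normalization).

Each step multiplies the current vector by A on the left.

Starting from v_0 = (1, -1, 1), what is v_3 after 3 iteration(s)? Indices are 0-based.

v_0 = (1, -1, 1).
v_1 = A·v_0 = (-2, 3, -7).
v_2 = A·v_1 = (2, -23, 38).
v_3 = A·v_2 = (38, 87, -242).

v_3 = (38, 87, -242)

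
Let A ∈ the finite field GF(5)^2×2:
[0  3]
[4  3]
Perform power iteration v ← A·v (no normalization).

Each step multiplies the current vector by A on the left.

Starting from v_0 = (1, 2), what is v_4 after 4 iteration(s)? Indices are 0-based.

v_0 = (1, 2).
v_1 = A·v_0 = (1, 0).
v_2 = A·v_1 = (0, 4).
v_3 = A·v_2 = (2, 2).
v_4 = A·v_3 = (1, 4).

v_4 = (1, 4)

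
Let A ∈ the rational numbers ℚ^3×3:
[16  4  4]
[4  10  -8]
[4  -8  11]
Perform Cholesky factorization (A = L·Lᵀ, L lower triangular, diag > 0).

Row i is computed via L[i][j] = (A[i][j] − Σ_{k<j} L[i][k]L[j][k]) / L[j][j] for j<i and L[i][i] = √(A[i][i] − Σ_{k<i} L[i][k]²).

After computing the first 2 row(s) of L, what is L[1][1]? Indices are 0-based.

L[1][1] = 3

Step 1: L[0][0] = √(16) = 4.
  L[1][0] = (4) / L[0][0] = 1.
Step 2: L[1][1] = √(9) = 3.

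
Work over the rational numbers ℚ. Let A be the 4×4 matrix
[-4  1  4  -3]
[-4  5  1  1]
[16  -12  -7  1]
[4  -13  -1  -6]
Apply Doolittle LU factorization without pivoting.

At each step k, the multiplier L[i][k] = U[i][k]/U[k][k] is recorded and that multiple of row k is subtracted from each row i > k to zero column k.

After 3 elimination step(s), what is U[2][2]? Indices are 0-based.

U[2][2] = 3

[col 0] pivot -4
  R1 -= 1*R0 → (0, 4, -3, 4)  (L[1][0] := 1)
  R2 -= -4*R0 → (0, -8, 9, -11)  (L[2][0] := -4)
  R3 -= -1*R0 → (0, -12, 3, -9)  (L[3][0] := -1)
[col 1] pivot 4
  R2 -= -2*R1 → (0, 0, 3, -3)  (L[2][1] := -2)
  R3 -= -3*R1 → (0, 0, -6, 3)  (L[3][1] := -3)
[col 2] pivot 3
  R3 -= -2*R2 → (0, 0, 0, -3)  (L[3][2] := -2)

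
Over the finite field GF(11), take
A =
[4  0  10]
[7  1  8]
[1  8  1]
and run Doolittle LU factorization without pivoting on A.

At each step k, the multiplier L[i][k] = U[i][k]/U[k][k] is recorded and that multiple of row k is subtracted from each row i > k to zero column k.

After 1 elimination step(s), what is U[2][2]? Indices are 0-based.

[col 0] pivot 4
  R1 -= 10*R0 → (0, 1, 7)  (L[1][0] := 10)
  R2 -= 3*R0 → (0, 8, 4)  (L[2][0] := 3)

U[2][2] = 4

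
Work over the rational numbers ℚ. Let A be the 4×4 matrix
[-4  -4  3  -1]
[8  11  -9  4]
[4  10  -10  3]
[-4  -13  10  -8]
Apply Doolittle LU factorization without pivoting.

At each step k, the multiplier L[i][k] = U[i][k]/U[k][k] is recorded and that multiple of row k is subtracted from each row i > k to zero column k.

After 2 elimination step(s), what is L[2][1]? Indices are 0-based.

L[2][1] = 2

k=0: U[0][0]=-4
  eliminate (1,0): mult=-2, new row 1: (0, 3, -3, 2); set L[1][0]=-2
  eliminate (2,0): mult=-1, new row 2: (0, 6, -7, 2); set L[2][0]=-1
  eliminate (3,0): mult=1, new row 3: (0, -9, 7, -7); set L[3][0]=1
k=1: U[1][1]=3
  eliminate (2,1): mult=2, new row 2: (0, 0, -1, -2); set L[2][1]=2
  eliminate (3,1): mult=-3, new row 3: (0, 0, -2, -1); set L[3][1]=-3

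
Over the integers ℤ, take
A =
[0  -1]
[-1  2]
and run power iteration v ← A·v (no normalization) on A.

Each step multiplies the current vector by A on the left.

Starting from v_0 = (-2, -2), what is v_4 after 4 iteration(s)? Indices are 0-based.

v_4 = (14, -34)

v_0 = (-2, -2).
v_1 = A·v_0 = (2, -2).
v_2 = A·v_1 = (2, -6).
v_3 = A·v_2 = (6, -14).
v_4 = A·v_3 = (14, -34).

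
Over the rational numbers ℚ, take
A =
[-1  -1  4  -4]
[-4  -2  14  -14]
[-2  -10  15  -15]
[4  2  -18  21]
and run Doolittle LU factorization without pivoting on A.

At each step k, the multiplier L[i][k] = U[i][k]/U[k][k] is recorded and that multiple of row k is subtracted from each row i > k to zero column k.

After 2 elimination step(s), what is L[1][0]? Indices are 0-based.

k=0: U[0][0]=-1
  eliminate (1,0): mult=4, new row 1: (0, 2, -2, 2); set L[1][0]=4
  eliminate (2,0): mult=2, new row 2: (0, -8, 7, -7); set L[2][0]=2
  eliminate (3,0): mult=-4, new row 3: (0, -2, -2, 5); set L[3][0]=-4
k=1: U[1][1]=2
  eliminate (2,1): mult=-4, new row 2: (0, 0, -1, 1); set L[2][1]=-4
  eliminate (3,1): mult=-1, new row 3: (0, 0, -4, 7); set L[3][1]=-1

L[1][0] = 4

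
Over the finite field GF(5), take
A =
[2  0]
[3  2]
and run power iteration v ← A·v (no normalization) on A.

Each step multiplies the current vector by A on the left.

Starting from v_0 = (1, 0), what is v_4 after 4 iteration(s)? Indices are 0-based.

v_4 = (1, 1)

v_0 = (1, 0).
v_1 = A·v_0 = (2, 3).
v_2 = A·v_1 = (4, 2).
v_3 = A·v_2 = (3, 1).
v_4 = A·v_3 = (1, 1).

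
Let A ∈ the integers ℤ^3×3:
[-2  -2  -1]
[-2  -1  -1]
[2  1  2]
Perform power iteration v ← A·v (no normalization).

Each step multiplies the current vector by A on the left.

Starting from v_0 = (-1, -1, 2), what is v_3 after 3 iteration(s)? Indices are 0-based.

v_0 = (-1, -1, 2).
v_1 = A·v_0 = (2, 1, 1).
v_2 = A·v_1 = (-7, -6, 7).
v_3 = A·v_2 = (19, 13, -6).

v_3 = (19, 13, -6)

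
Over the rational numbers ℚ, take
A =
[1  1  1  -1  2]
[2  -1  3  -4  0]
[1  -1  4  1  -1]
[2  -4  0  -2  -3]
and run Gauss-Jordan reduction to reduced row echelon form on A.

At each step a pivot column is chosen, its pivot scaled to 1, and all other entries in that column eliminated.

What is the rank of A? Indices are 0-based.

rank = 4

step 1: normalize row 0 (÷1) = (1, 1, 1, -1, 2)
  row 1: subtract 2×row0 = (0, -3, 1, -2, -4)
  row 2: subtract 1×row0 = (0, -2, 3, 2, -3)
  row 3: subtract 2×row0 = (0, -6, -2, 0, -7)
step 2: normalize row 1 (÷-3) = (0, 1, -1/3, 2/3, 4/3)
  row 0: subtract 1×row1 = (1, 0, 4/3, -5/3, 2/3)
  row 2: subtract -2×row1 = (0, 0, 7/3, 10/3, -1/3)
  row 3: subtract -6×row1 = (0, 0, -4, 4, 1)
step 3: normalize row 2 (÷7/3) = (0, 0, 1, 10/7, -1/7)
  row 0: subtract 4/3×row2 = (1, 0, 0, -25/7, 6/7)
  row 1: subtract -1/3×row2 = (0, 1, 0, 8/7, 9/7)
  row 3: subtract -4×row2 = (0, 0, 0, 68/7, 3/7)
step 4: normalize row 3 (÷68/7) = (0, 0, 0, 1, 3/68)
  row 0: subtract -25/7×row3 = (1, 0, 0, 0, 69/68)
  row 1: subtract 8/7×row3 = (0, 1, 0, 0, 21/17)
  row 2: subtract 10/7×row3 = (0, 0, 1, 0, -7/34)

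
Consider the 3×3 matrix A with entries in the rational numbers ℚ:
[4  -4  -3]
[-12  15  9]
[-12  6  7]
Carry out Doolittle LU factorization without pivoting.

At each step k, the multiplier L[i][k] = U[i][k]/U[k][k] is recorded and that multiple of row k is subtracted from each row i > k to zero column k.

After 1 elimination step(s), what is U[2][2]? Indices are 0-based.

U[2][2] = -2

k=0: U[0][0]=4
  eliminate (1,0): mult=-3, new row 1: (0, 3, 0); set L[1][0]=-3
  eliminate (2,0): mult=-3, new row 2: (0, -6, -2); set L[2][0]=-3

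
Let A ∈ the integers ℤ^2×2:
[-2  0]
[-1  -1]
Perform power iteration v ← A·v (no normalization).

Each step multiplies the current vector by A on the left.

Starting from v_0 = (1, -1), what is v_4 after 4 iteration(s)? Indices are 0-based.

v_0 = (1, -1).
v_1 = A·v_0 = (-2, 0).
v_2 = A·v_1 = (4, 2).
v_3 = A·v_2 = (-8, -6).
v_4 = A·v_3 = (16, 14).

v_4 = (16, 14)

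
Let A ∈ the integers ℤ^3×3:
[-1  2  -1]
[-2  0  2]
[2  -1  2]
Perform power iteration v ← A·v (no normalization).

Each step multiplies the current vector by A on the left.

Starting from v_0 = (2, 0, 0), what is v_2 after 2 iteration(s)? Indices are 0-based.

v_0 = (2, 0, 0).
v_1 = A·v_0 = (-2, -4, 4).
v_2 = A·v_1 = (-10, 12, 8).

v_2 = (-10, 12, 8)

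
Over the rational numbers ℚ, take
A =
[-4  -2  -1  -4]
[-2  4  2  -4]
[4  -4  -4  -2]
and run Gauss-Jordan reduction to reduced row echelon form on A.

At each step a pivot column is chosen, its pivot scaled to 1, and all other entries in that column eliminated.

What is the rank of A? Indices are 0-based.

pivot(0,0)=-4: scale R0 → (1, 1/2, 1/4, 1)
  clear (1,0): R1 −= (-2)R0 → (0, 5, 5/2, -2)
  clear (2,0): R2 −= (4)R0 → (0, -6, -5, -6)
pivot(1,1)=5: scale R1 → (0, 1, 1/2, -2/5)
  clear (0,1): R0 −= (1/2)R1 → (1, 0, 0, 6/5)
  clear (2,1): R2 −= (-6)R1 → (0, 0, -2, -42/5)
pivot(2,2)=-2: scale R2 → (0, 0, 1, 21/5)
  clear (1,2): R1 −= (1/2)R2 → (0, 1, 0, -5/2)

rank = 3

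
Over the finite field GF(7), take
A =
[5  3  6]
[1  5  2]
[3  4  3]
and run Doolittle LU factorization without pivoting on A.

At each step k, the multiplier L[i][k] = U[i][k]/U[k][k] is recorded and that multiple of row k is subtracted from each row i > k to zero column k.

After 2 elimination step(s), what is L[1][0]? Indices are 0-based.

[col 0] pivot 5
  R1 -= 3*R0 → (0, 3, 5)  (L[1][0] := 3)
  R2 -= 2*R0 → (0, 5, 5)  (L[2][0] := 2)
[col 1] pivot 3
  R2 -= 4*R1 → (0, 0, 6)  (L[2][1] := 4)

L[1][0] = 3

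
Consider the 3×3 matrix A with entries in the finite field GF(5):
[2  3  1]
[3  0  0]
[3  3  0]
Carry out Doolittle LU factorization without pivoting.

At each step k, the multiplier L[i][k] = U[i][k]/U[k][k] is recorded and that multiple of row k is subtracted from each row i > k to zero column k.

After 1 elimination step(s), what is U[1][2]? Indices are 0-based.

Step 1: pivot at (0,0) is 2.
  row1 ← row1 − (4)·row0  ⇒  L[1][0]=4, U row1=(0, 3, 1)
  row2 ← row2 − (4)·row0  ⇒  L[2][0]=4, U row2=(0, 1, 1)

U[1][2] = 1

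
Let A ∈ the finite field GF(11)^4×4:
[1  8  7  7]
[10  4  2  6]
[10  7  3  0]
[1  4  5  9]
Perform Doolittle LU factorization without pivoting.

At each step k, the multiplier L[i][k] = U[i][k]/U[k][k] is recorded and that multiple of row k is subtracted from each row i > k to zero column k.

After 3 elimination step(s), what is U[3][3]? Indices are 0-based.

[col 0] pivot 1
  R1 -= 10*R0 → (0, 1, 9, 2)  (L[1][0] := 10)
  R2 -= 10*R0 → (0, 4, 10, 7)  (L[2][0] := 10)
  R3 -= 1*R0 → (0, 7, 9, 2)  (L[3][0] := 1)
[col 1] pivot 1
  R2 -= 4*R1 → (0, 0, 7, 10)  (L[2][1] := 4)
  R3 -= 7*R1 → (0, 0, 1, 10)  (L[3][1] := 7)
[col 2] pivot 7
  R3 -= 8*R2 → (0, 0, 0, 7)  (L[3][2] := 8)

U[3][3] = 7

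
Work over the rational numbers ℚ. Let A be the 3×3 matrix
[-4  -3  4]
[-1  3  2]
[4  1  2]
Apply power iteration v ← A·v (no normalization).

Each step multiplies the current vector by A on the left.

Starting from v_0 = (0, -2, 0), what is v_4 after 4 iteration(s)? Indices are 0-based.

v_4 = (-882, -434, 630)

v_0 = (0, -2, 0).
v_1 = A·v_0 = (6, -6, -2).
v_2 = A·v_1 = (-14, -28, 14).
v_3 = A·v_2 = (196, -42, -56).
v_4 = A·v_3 = (-882, -434, 630).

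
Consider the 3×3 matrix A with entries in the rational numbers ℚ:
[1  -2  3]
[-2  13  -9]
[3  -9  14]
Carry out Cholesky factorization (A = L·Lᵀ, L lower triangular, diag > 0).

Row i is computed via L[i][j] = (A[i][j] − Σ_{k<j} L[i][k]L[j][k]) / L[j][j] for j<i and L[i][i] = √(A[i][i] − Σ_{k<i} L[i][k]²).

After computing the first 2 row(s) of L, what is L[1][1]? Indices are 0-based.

Step 1: L[0][0] = √(1) = 1.
  L[1][0] = (-2) / L[0][0] = -2.
Step 2: L[1][1] = √(9) = 3.

L[1][1] = 3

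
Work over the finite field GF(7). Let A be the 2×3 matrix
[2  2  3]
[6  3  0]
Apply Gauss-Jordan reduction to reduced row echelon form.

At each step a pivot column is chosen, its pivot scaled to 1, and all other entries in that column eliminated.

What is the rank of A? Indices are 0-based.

[1] R0 /= 2  ⇒  (1, 1, 5)
     R1 -= 6·R0  ⇒  (0, 4, 5)
[2] R1 /= 4  ⇒  (0, 1, 3)
     R0 -= 1·R1  ⇒  (1, 0, 2)

rank = 2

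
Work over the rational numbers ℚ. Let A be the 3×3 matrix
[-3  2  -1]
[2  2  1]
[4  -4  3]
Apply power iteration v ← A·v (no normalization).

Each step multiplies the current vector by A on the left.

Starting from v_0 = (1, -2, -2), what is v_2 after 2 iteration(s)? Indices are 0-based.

v_0 = (1, -2, -2).
v_1 = A·v_0 = (-5, -4, 6).
v_2 = A·v_1 = (1, -12, 14).

v_2 = (1, -12, 14)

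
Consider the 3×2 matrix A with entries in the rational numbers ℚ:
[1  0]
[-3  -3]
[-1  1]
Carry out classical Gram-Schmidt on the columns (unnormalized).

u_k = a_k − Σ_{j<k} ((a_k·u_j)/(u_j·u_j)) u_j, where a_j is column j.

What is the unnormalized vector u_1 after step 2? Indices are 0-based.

u_1 = (-8/11, -9/11, 19/11)

Step 1: u_0 = a_0 = (1, -3, -1).
Step 2: u_1 = a_1 − (8/11)·u_0 = (-8/11, -9/11, 19/11).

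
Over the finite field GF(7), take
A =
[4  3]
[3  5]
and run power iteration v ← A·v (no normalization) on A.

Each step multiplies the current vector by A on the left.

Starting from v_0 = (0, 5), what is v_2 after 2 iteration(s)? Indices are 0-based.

v_0 = (0, 5).
v_1 = A·v_0 = (1, 4).
v_2 = A·v_1 = (2, 2).

v_2 = (2, 2)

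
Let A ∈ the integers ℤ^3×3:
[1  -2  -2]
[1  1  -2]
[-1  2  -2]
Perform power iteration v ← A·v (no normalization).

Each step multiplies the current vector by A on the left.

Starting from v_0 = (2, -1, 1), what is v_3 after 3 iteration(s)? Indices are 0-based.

v_0 = (2, -1, 1).
v_1 = A·v_0 = (2, -1, -6).
v_2 = A·v_1 = (16, 13, 8).
v_3 = A·v_2 = (-26, 13, -6).

v_3 = (-26, 13, -6)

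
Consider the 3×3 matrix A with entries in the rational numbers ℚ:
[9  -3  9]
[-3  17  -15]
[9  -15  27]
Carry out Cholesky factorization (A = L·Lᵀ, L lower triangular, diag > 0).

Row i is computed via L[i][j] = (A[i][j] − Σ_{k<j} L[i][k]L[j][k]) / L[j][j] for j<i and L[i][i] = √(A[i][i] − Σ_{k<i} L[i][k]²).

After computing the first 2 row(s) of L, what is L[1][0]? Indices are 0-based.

L[1][0] = -1

Step 1: L[0][0] = √(9) = 3.
  L[1][0] = (-3) / L[0][0] = -1.
Step 2: L[1][1] = √(16) = 4.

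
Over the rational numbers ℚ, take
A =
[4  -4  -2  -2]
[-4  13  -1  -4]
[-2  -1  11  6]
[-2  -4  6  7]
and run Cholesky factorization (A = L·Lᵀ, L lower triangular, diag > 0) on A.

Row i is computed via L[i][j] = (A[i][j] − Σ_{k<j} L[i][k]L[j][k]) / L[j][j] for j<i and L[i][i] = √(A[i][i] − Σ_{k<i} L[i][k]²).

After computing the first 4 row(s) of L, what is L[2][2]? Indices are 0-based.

L[2][2] = 3

Step 1: L[0][0] = √(4) = 2.
  L[1][0] = (-4) / L[0][0] = -2.
Step 2: L[1][1] = √(9) = 3.
  L[2][0] = (-2) / L[0][0] = -1.
  L[2][1] = (-3) / L[1][1] = -1.
Step 3: L[2][2] = √(9) = 3.
  L[3][0] = (-2) / L[0][0] = -1.
  L[3][1] = (-6) / L[1][1] = -2.
  L[3][2] = (3) / L[2][2] = 1.
Step 4: L[3][3] = √(1) = 1.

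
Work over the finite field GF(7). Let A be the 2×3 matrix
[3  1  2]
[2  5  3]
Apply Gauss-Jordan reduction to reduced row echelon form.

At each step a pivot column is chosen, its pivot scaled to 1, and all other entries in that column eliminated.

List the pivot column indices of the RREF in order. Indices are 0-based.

[1] R0 /= 3  ⇒  (1, 5, 3)
     R1 -= 2·R0  ⇒  (0, 2, 4)
[2] R1 /= 2  ⇒  (0, 1, 2)
     R0 -= 5·R1  ⇒  (1, 0, 0)

pivot columns: 0, 1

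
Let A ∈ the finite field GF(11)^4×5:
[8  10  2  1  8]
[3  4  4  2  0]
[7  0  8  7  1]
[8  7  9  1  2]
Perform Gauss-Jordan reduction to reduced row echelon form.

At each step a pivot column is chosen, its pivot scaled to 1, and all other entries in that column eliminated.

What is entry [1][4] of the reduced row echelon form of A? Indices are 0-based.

step 1: normalize row 0 (÷8) = (1, 4, 3, 7, 1)
  row 1: subtract 3×row0 = (0, 3, 6, 3, 8)
  row 2: subtract 7×row0 = (0, 5, 9, 2, 5)
  row 3: subtract 8×row0 = (0, 8, 7, 0, 5)
step 2: normalize row 1 (÷3) = (0, 1, 2, 1, 10)
  row 0: subtract 4×row1 = (1, 0, 6, 3, 5)
  row 2: subtract 5×row1 = (0, 0, 10, 8, 10)
  row 3: subtract 8×row1 = (0, 0, 2, 3, 2)
step 3: normalize row 2 (÷10) = (0, 0, 1, 3, 1)
  row 0: subtract 6×row2 = (1, 0, 0, 7, 10)
  row 1: subtract 2×row2 = (0, 1, 0, 6, 8)
  row 3: subtract 2×row2 = (0, 0, 0, 8, 0)
step 4: normalize row 3 (÷8) = (0, 0, 0, 1, 0)
  row 0: subtract 7×row3 = (1, 0, 0, 0, 10)
  row 1: subtract 6×row3 = (0, 1, 0, 0, 8)
  row 2: subtract 3×row3 = (0, 0, 1, 0, 1)

M[1][4] = 8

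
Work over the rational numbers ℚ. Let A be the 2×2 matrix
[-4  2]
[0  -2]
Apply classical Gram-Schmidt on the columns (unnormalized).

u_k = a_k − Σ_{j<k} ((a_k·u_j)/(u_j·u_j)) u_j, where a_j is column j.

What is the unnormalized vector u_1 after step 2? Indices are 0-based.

u_1 = (0, -2)

Step 1: u_0 = a_0 = (-4, 0).
Step 2: u_1 = a_1 − (-1/2)·u_0 = (0, -2).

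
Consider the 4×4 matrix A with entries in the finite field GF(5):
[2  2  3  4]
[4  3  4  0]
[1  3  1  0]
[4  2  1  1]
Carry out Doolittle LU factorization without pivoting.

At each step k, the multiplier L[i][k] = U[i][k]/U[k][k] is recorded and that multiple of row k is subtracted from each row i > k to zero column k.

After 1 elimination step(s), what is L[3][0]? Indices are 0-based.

L[3][0] = 2

Step 1: pivot at (0,0) is 2.
  row1 ← row1 − (2)·row0  ⇒  L[1][0]=2, U row1=(0, 4, 3, 2)
  row2 ← row2 − (3)·row0  ⇒  L[2][0]=3, U row2=(0, 2, 2, 3)
  row3 ← row3 − (2)·row0  ⇒  L[3][0]=2, U row3=(0, 3, 0, 3)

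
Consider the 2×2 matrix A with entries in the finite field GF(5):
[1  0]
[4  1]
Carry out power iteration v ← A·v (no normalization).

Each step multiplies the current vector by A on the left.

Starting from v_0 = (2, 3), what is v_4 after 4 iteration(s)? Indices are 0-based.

v_4 = (2, 0)

v_0 = (2, 3).
v_1 = A·v_0 = (2, 1).
v_2 = A·v_1 = (2, 4).
v_3 = A·v_2 = (2, 2).
v_4 = A·v_3 = (2, 0).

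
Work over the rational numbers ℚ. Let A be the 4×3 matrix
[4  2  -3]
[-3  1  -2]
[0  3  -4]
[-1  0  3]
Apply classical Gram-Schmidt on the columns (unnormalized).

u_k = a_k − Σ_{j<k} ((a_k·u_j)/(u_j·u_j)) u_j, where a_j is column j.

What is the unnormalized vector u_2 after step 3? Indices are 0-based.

u_2 = (37/339, -281/339, 23/113, 991/339)

Step 1: u_0 = a_0 = (4, -3, 0, -1).
Step 2: u_1 = a_1 − (5/26)·u_0 = (16/13, 41/26, 3, 5/26).
Step 3: u_2 = a_2 − (-9/26)·u_0 − (-475/339)·u_1 = (37/339, -281/339, 23/113, 991/339).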